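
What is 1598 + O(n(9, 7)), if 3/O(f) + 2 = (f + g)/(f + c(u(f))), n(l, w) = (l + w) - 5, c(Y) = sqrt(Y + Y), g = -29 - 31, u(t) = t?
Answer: 2637561/1651 - 49*sqrt(22)/1651 ≈ 1597.4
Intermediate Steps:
g = -60
c(Y) = sqrt(2)*sqrt(Y) (c(Y) = sqrt(2*Y) = sqrt(2)*sqrt(Y))
n(l, w) = -5 + l + w
O(f) = 3/(-2 + (-60 + f)/(f + sqrt(2)*sqrt(f))) (O(f) = 3/(-2 + (f - 60)/(f + sqrt(2)*sqrt(f))) = 3/(-2 + (-60 + f)/(f + sqrt(2)*sqrt(f))))
1598 + O(n(9, 7)) = 1598 + 3*(-(-5 + 9 + 7) - sqrt(2)*sqrt(-5 + 9 + 7))/(60 + (-5 + 9 + 7) + 2*sqrt(2)*sqrt(-5 + 9 + 7)) = 1598 + 3*(-1*11 - sqrt(2)*sqrt(11))/(60 + 11 + 2*sqrt(2)*sqrt(11)) = 1598 + 3*(-11 - sqrt(22))/(60 + 11 + 2*sqrt(22)) = 1598 + 3*(-11 - sqrt(22))/(71 + 2*sqrt(22))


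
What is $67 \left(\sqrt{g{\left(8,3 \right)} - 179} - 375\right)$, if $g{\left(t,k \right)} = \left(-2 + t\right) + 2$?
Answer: $-25125 + 201 i \sqrt{19} \approx -25125.0 + 876.14 i$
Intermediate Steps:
$g{\left(t,k \right)} = t$
$67 \left(\sqrt{g{\left(8,3 \right)} - 179} - 375\right) = 67 \left(\sqrt{8 - 179} - 375\right) = 67 \left(\sqrt{-171} - 375\right) = 67 \left(3 i \sqrt{19} - 375\right) = 67 \left(-375 + 3 i \sqrt{19}\right) = -25125 + 201 i \sqrt{19}$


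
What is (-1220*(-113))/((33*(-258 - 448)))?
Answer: -68930/11649 ≈ -5.9172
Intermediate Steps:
(-1220*(-113))/((33*(-258 - 448))) = 137860/((33*(-706))) = 137860/(-23298) = 137860*(-1/23298) = -68930/11649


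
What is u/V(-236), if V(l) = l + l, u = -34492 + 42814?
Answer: -4161/236 ≈ -17.631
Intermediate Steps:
u = 8322
V(l) = 2*l
u/V(-236) = 8322/((2*(-236))) = 8322/(-472) = 8322*(-1/472) = -4161/236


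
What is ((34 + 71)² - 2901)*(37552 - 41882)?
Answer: -35176920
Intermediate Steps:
((34 + 71)² - 2901)*(37552 - 41882) = (105² - 2901)*(-4330) = (11025 - 2901)*(-4330) = 8124*(-4330) = -35176920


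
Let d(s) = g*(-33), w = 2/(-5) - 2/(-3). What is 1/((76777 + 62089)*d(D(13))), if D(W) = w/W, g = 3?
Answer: -1/13747734 ≈ -7.2739e-8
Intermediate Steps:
w = 4/15 (w = 2*(-1/5) - 2*(-1/3) = -2/5 + 2/3 = 4/15 ≈ 0.26667)
D(W) = 4/(15*W)
d(s) = -99 (d(s) = 3*(-33) = -99)
1/((76777 + 62089)*d(D(13))) = 1/((76777 + 62089)*(-99)) = -1/99/138866 = (1/138866)*(-1/99) = -1/13747734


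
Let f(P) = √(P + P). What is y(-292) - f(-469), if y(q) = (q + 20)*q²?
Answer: -23191808 - I*√938 ≈ -2.3192e+7 - 30.627*I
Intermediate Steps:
y(q) = q²*(20 + q) (y(q) = (20 + q)*q² = q²*(20 + q))
f(P) = √2*√P (f(P) = √(2*P) = √2*√P)
y(-292) - f(-469) = (-292)²*(20 - 292) - √2*√(-469) = 85264*(-272) - √2*I*√469 = -23191808 - I*√938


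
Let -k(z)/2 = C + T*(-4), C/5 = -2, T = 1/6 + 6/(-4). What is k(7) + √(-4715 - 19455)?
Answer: 28/3 + I*√24170 ≈ 9.3333 + 155.47*I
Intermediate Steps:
T = -4/3 (T = 1*(⅙) + 6*(-¼) = ⅙ - 3/2 = -4/3 ≈ -1.3333)
C = -10 (C = 5*(-2) = -10)
k(z) = 28/3 (k(z) = -2*(-10 - 4/3*(-4)) = -2*(-10 + 16/3) = -2*(-14/3) = 28/3)
k(7) + √(-4715 - 19455) = 28/3 + √(-4715 - 19455) = 28/3 + √(-24170) = 28/3 + I*√24170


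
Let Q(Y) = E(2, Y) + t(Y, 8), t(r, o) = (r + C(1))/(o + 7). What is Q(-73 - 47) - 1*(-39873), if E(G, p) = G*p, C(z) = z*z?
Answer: 594376/15 ≈ 39625.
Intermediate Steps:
C(z) = z²
t(r, o) = (1 + r)/(7 + o) (t(r, o) = (r + 1²)/(o + 7) = (r + 1)/(7 + o) = (1 + r)/(7 + o))
Q(Y) = 1/15 + 31*Y/15 (Q(Y) = 2*Y + (1 + Y)/(7 + 8) = 2*Y + (1 + Y)/15 = 2*Y + (1/15 + Y/15) = 1/15 + 31*Y/15)
Q(-73 - 47) - 1*(-39873) = (1/15 + 31*(-73 - 47)/15) - 1*(-39873) = (1/15 + (31/15)*(-120)) + 39873 = (1/15 - 248) + 39873 = -3719/15 + 39873 = 594376/15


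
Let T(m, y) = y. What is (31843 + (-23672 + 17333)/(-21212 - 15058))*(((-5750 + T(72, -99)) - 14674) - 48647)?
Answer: -2662934210411/1209 ≈ -2.2026e+9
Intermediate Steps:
(31843 + (-23672 + 17333)/(-21212 - 15058))*(((-5750 + T(72, -99)) - 14674) - 48647) = (31843 + (-23672 + 17333)/(-21212 - 15058))*(((-5750 - 99) - 14674) - 48647) = (31843 - 6339/(-36270))*((-5849 - 14674) - 48647) = (31843 - 6339*(-1/36270))*(-20523 - 48647) = (31843 + 2113/12090)*(-69170) = (384983983/12090)*(-69170) = -2662934210411/1209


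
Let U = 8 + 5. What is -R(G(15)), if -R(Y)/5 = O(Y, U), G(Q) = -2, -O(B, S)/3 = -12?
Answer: 180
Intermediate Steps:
U = 13
O(B, S) = 36 (O(B, S) = -3*(-12) = 36)
R(Y) = -180 (R(Y) = -5*36 = -180)
-R(G(15)) = -1*(-180) = 180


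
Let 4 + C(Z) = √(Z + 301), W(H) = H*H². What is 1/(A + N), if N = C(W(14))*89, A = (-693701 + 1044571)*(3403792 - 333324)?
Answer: 359111702268/386883644117462020991657 - 89*√3045/1160650932352386062974971 ≈ 9.2822e-13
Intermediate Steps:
W(H) = H³
A = 1077335107160 (A = 350870*3070468 = 1077335107160)
C(Z) = -4 + √(301 + Z) (C(Z) = -4 + √(Z + 301) = -4 + √(301 + Z))
N = -356 + 89*√3045 (N = (-4 + √(301 + 14³))*89 = (-4 + √(301 + 2744))*89 = (-4 + √3045)*89 = -356 + 89*√3045 ≈ 4555.2)
1/(A + N) = 1/(1077335107160 + (-356 + 89*√3045)) = 1/(1077335106804 + 89*√3045)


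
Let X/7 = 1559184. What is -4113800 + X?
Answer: 6800488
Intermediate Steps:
X = 10914288 (X = 7*1559184 = 10914288)
-4113800 + X = -4113800 + 10914288 = 6800488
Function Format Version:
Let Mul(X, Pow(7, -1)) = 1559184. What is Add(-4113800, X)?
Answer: 6800488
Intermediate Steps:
X = 10914288 (X = Mul(7, 1559184) = 10914288)
Add(-4113800, X) = Add(-4113800, 10914288) = 6800488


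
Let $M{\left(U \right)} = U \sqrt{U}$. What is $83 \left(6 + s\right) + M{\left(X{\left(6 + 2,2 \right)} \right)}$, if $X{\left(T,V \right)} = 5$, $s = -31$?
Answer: $-2075 + 5 \sqrt{5} \approx -2063.8$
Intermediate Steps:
$M{\left(U \right)} = U^{\frac{3}{2}}$
$83 \left(6 + s\right) + M{\left(X{\left(6 + 2,2 \right)} \right)} = 83 \left(6 - 31\right) + 5^{\frac{3}{2}} = 83 \left(-25\right) + 5 \sqrt{5} = -2075 + 5 \sqrt{5}$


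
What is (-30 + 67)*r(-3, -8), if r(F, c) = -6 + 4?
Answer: -74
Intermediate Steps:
r(F, c) = -2
(-30 + 67)*r(-3, -8) = (-30 + 67)*(-2) = 37*(-2) = -74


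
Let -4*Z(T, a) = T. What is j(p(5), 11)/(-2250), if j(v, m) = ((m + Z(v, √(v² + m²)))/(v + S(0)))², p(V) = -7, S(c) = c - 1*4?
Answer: -289/484000 ≈ -0.00059711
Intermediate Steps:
Z(T, a) = -T/4
S(c) = -4 + c (S(c) = c - 4 = -4 + c)
j(v, m) = (m - v/4)²/(-4 + v)² (j(v, m) = ((m - v/4)/(v + (-4 + 0)))² = ((m - v/4)/(v - 4))² = ((m - v/4)/(-4 + v))² = (m - v/4)²/(-4 + v)²)
j(p(5), 11)/(-2250) = ((-1*(-7) + 4*11)²/(16*(-4 - 7)²))/(-2250) = ((1/16)*(7 + 44)²/(-11)²)*(-1/2250) = ((1/16)*(1/121)*51²)*(-1/2250) = ((1/16)*(1/121)*2601)*(-1/2250) = (2601/1936)*(-1/2250) = -289/484000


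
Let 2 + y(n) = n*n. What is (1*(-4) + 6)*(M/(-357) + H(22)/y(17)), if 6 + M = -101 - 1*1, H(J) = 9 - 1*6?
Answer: 3054/4879 ≈ 0.62595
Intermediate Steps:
y(n) = -2 + n² (y(n) = -2 + n*n = -2 + n²)
H(J) = 3 (H(J) = 9 - 6 = 3)
M = -108 (M = -6 + (-101 - 1*1) = -6 + (-101 - 1) = -6 - 102 = -108)
(1*(-4) + 6)*(M/(-357) + H(22)/y(17)) = (1*(-4) + 6)*(-108/(-357) + 3/(-2 + 17²)) = (-4 + 6)*(-108*(-1/357) + 3/(-2 + 289)) = 2*(36/119 + 3/287) = 2*(1527/4879) = 3054/4879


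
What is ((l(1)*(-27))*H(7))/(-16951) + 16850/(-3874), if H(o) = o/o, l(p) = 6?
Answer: -142498381/32834087 ≈ -4.3400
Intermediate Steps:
H(o) = 1
((l(1)*(-27))*H(7))/(-16951) + 16850/(-3874) = ((6*(-27))*1)/(-16951) + 16850/(-3874) = -162*1*(-1/16951) + 16850*(-1/3874) = -162*(-1/16951) - 8425/1937 = 162/16951 - 8425/1937 = -142498381/32834087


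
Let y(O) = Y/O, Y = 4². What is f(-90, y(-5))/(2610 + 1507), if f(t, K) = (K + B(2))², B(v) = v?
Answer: 36/102925 ≈ 0.00034977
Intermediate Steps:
Y = 16
y(O) = 16/O
f(t, K) = (2 + K)² (f(t, K) = (K + 2)² = (2 + K)²)
f(-90, y(-5))/(2610 + 1507) = (2 + 16/(-5))²/(2610 + 1507) = (2 + 16*(-⅕))²/4117 = (2 - 16/5)²*(1/4117) = (-6/5)²*(1/4117) = (36/25)*(1/4117) = 36/102925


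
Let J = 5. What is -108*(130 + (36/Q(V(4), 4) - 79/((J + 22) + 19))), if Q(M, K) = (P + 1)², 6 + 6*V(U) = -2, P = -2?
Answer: -408078/23 ≈ -17743.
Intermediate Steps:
V(U) = -4/3 (V(U) = -1 + (⅙)*(-2) = -1 - ⅓ = -4/3)
Q(M, K) = 1 (Q(M, K) = (-2 + 1)² = (-1)² = 1)
-108*(130 + (36/Q(V(4), 4) - 79/((J + 22) + 19))) = -108*(130 + (36/1 - 79/((5 + 22) + 19))) = -108*(130 + (36*1 - 79/(27 + 19))) = -108*(130 + (36 - 79/46)) = -108*(130 + 1577/46) = -108*7557/46 = -408078/23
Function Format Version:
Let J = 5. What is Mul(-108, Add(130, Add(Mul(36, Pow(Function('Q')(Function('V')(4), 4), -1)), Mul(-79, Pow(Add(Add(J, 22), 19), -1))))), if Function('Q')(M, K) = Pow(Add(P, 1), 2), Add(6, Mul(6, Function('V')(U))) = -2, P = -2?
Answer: Rational(-408078, 23) ≈ -17743.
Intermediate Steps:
Function('V')(U) = Rational(-4, 3) (Function('V')(U) = Add(-1, Mul(Rational(1, 6), -2)) = Add(-1, Rational(-1, 3)) = Rational(-4, 3))
Function('Q')(M, K) = 1 (Function('Q')(M, K) = Pow(Add(-2, 1), 2) = Pow(-1, 2) = 1)
Mul(-108, Add(130, Add(Mul(36, Pow(Function('Q')(Function('V')(4), 4), -1)), Mul(-79, Pow(Add(Add(J, 22), 19), -1))))) = Mul(-108, Add(130, Add(Mul(36, Pow(1, -1)), Mul(-79, Pow(Add(Add(5, 22), 19), -1))))) = Mul(-108, Add(130, Add(Mul(36, 1), Mul(-79, Pow(Add(27, 19), -1))))) = Mul(-108, Add(130, Add(36, Mul(-79, Pow(46, -1))))) = Mul(-108, Add(130, Add(36, Mul(-79, Rational(1, 46))))) = Mul(-108, Add(130, Add(36, Rational(-79, 46)))) = Mul(-108, Add(130, Rational(1577, 46))) = Mul(-108, Rational(7557, 46)) = Rational(-408078, 23)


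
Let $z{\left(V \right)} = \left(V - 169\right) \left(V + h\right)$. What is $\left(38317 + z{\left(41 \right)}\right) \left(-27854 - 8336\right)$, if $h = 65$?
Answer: $-895666310$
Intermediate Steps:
$z{\left(V \right)} = \left(-169 + V\right) \left(65 + V\right)$ ($z{\left(V \right)} = \left(V - 169\right) \left(V + 65\right) = \left(-169 + V\right) \left(65 + V\right)$)
$\left(38317 + z{\left(41 \right)}\right) \left(-27854 - 8336\right) = \left(38317 - \left(15249 - 1681\right)\right) \left(-27854 - 8336\right) = \left(38317 - 13568\right) \left(-36190\right) = 24749 \left(-36190\right) = -895666310$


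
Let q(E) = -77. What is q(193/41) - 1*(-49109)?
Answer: 49032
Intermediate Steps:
q(193/41) - 1*(-49109) = -77 - 1*(-49109) = -77 + 49109 = 49032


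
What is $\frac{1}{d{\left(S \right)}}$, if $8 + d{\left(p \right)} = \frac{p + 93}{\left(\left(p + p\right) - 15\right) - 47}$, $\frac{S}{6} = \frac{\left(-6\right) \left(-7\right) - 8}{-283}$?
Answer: $- \frac{17954}{169747} \approx -0.10577$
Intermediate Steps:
$S = - \frac{204}{283}$ ($S = 6 \frac{\left(-6\right) \left(-7\right) - 8}{-283} = 6 \left(42 - 8\right) \left(- \frac{1}{283}\right) = 6 \cdot 34 \left(- \frac{1}{283}\right) = 6 \left(- \frac{34}{283}\right) = - \frac{204}{283} \approx -0.72085$)
$d{\left(p \right)} = -8 + \frac{93 + p}{-62 + 2 p}$ ($d{\left(p \right)} = -8 + \frac{p + 93}{\left(\left(p + p\right) - 15\right) - 47} = -8 + \frac{93 + p}{\left(2 p - 15\right) - 47} = -8 + \frac{93 + p}{\left(-15 + 2 p\right) - 47} = -8 + \frac{93 + p}{-62 + 2 p}$)
$\frac{1}{d{\left(S \right)}} = \frac{1}{\frac{1}{2} \frac{1}{-31 - \frac{204}{283}} \left(589 - - \frac{3060}{283}\right)} = \frac{1}{\frac{1}{2} \frac{1}{- \frac{8977}{283}} \left(589 + \frac{3060}{283}\right)} = \frac{1}{\frac{1}{2} \left(- \frac{283}{8977}\right) \frac{169747}{283}} = \frac{1}{- \frac{169747}{17954}} = - \frac{17954}{169747}$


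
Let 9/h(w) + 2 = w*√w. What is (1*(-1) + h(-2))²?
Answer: (-113*I + 44*√2)/(4*(I + 2*√2)) ≈ 1.75 - 10.607*I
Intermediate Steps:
h(w) = 9/(-2 + w^(3/2)) (h(w) = 9/(-2 + w*√w) = 9/(-2 + w^(3/2)))
(1*(-1) + h(-2))² = (1*(-1) + 9/(-2 + (-2)^(3/2)))² = (-1 + 9/(-2 - 2*I*√2))²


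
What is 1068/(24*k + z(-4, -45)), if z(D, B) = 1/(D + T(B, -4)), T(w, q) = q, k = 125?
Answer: 8544/23999 ≈ 0.35601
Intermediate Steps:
z(D, B) = 1/(-4 + D) (z(D, B) = 1/(D - 4) = 1/(-4 + D))
1068/(24*k + z(-4, -45)) = 1068/(24*125 + 1/(-4 - 4)) = 1068/(3000 + 1/(-8)) = 1068/(3000 - 1/8) = 1068/(23999/8) = 1068*(8/23999) = 8544/23999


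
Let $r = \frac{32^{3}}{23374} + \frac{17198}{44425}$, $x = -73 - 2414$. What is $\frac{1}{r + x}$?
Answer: $- \frac{519194975}{1290309050599} \approx -0.00040238$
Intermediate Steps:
$x = -2487$ ($x = -73 - 2414 = -2487$)
$r = \frac{928852226}{519194975}$ ($r = 32768 \cdot \frac{1}{23374} + 17198 \cdot \frac{1}{44425} = \frac{16384}{11687} + \frac{17198}{44425} = \frac{928852226}{519194975} \approx 1.789$)
$\frac{1}{r + x} = \frac{1}{\frac{928852226}{519194975} - 2487} = \frac{1}{- \frac{1290309050599}{519194975}} = - \frac{519194975}{1290309050599}$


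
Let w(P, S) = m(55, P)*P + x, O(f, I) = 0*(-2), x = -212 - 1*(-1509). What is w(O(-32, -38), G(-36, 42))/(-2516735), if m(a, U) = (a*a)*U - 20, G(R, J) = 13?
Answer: -1297/2516735 ≈ -0.00051535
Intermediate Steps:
x = 1297 (x = -212 + 1509 = 1297)
O(f, I) = 0
m(a, U) = -20 + U*a**2 (m(a, U) = a**2*U - 20 = U*a**2 - 20 = -20 + U*a**2)
w(P, S) = 1297 + P*(-20 + 3025*P) (w(P, S) = (-20 + P*55**2)*P + 1297 = (-20 + P*3025)*P + 1297 = (-20 + 3025*P)*P + 1297 = P*(-20 + 3025*P) + 1297 = 1297 + P*(-20 + 3025*P))
w(O(-32, -38), G(-36, 42))/(-2516735) = (1297 + 5*0*(-4 + 605*0))/(-2516735) = (1297 + 5*0*(-4 + 0))*(-1/2516735) = (1297 + 5*0*(-4))*(-1/2516735) = (1297 + 0)*(-1/2516735) = 1297*(-1/2516735) = -1297/2516735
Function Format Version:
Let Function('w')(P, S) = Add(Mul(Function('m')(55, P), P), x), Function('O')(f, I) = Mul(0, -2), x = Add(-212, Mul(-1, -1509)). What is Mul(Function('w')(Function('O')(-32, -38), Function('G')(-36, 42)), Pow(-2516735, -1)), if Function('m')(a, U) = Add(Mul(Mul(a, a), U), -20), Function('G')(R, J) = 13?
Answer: Rational(-1297, 2516735) ≈ -0.00051535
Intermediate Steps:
x = 1297 (x = Add(-212, 1509) = 1297)
Function('O')(f, I) = 0
Function('m')(a, U) = Add(-20, Mul(U, Pow(a, 2))) (Function('m')(a, U) = Add(Mul(Pow(a, 2), U), -20) = Add(Mul(U, Pow(a, 2)), -20) = Add(-20, Mul(U, Pow(a, 2))))
Function('w')(P, S) = Add(1297, Mul(P, Add(-20, Mul(3025, P)))) (Function('w')(P, S) = Add(Mul(Add(-20, Mul(P, Pow(55, 2))), P), 1297) = Add(Mul(Add(-20, Mul(P, 3025)), P), 1297) = Add(Mul(Add(-20, Mul(3025, P)), P), 1297) = Add(Mul(P, Add(-20, Mul(3025, P))), 1297) = Add(1297, Mul(P, Add(-20, Mul(3025, P)))))
Mul(Function('w')(Function('O')(-32, -38), Function('G')(-36, 42)), Pow(-2516735, -1)) = Mul(Add(1297, Mul(5, 0, Add(-4, Mul(605, 0)))), Pow(-2516735, -1)) = Mul(Add(1297, Mul(5, 0, Add(-4, 0))), Rational(-1, 2516735)) = Mul(Add(1297, Mul(5, 0, -4)), Rational(-1, 2516735)) = Mul(Add(1297, 0), Rational(-1, 2516735)) = Mul(1297, Rational(-1, 2516735)) = Rational(-1297, 2516735)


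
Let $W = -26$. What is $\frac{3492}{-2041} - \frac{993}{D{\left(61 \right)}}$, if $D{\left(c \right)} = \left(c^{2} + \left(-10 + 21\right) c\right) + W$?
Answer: $- \frac{17272785}{8911006} \approx -1.9384$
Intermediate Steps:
$D{\left(c \right)} = -26 + c^{2} + 11 c$ ($D{\left(c \right)} = \left(c^{2} + \left(-10 + 21\right) c\right) - 26 = \left(c^{2} + 11 c\right) - 26 = -26 + c^{2} + 11 c$)
$\frac{3492}{-2041} - \frac{993}{D{\left(61 \right)}} = \frac{3492}{-2041} - \frac{993}{-26 + 61^{2} + 11 \cdot 61} = 3492 \left(- \frac{1}{2041}\right) - \frac{993}{-26 + 3721 + 671} = - \frac{3492}{2041} - \frac{993}{4366} = - \frac{17272785}{8911006}$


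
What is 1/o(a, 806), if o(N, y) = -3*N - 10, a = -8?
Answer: 1/14 ≈ 0.071429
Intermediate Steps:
o(N, y) = -10 - 3*N
1/o(a, 806) = 1/(-10 - 3*(-8)) = 1/(-10 + 24) = 1/14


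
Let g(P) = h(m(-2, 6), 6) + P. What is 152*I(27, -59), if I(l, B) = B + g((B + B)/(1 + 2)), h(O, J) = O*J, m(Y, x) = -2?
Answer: -50312/3 ≈ -16771.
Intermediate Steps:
h(O, J) = J*O
g(P) = -12 + P (g(P) = 6*(-2) + P = -12 + P)
I(l, B) = -12 + 5*B/3 (I(l, B) = B + (-12 + (B + B)/(1 + 2)) = B + (-12 + (2*B)/3) = B + (-12 + (2*B)*(⅓)) = B + (-12 + 2*B/3) = -12 + 5*B/3)
152*I(27, -59) = 152*(-12 + (5/3)*(-59)) = 152*(-12 - 295/3) = 152*(-331/3) = -50312/3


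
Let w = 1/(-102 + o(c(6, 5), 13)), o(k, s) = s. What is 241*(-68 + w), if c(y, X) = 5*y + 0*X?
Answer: -1458773/89 ≈ -16391.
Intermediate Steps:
c(y, X) = 5*y (c(y, X) = 5*y + 0 = 5*y)
w = -1/89 (w = 1/(-102 + 13) = 1/(-89) = -1/89 ≈ -0.011236)
241*(-68 + w) = 241*(-68 - 1/89) = 241*(-6053/89) = -1458773/89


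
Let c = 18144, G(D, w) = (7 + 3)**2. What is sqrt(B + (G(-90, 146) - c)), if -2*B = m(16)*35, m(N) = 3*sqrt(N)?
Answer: I*sqrt(18254) ≈ 135.11*I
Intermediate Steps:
G(D, w) = 100 (G(D, w) = 10**2 = 100)
B = -210 (B = -3*sqrt(16)*35/2 = -3*4*35/2 = -6*35 = -1/2*420 = -210)
sqrt(B + (G(-90, 146) - c)) = sqrt(-210 + (100 - 1*18144)) = sqrt(-210 + (100 - 18144)) = sqrt(-210 - 18044) = sqrt(-18254) = I*sqrt(18254)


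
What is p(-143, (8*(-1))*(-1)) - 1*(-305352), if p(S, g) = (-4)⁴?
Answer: 305608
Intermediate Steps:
p(S, g) = 256
p(-143, (8*(-1))*(-1)) - 1*(-305352) = 256 - 1*(-305352) = 256 + 305352 = 305608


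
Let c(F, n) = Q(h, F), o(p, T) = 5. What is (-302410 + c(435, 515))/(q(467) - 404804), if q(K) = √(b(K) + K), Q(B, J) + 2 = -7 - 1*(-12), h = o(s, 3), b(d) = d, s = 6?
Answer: 61207781614/81933138741 + 302407*√934/163866277482 ≈ 0.74710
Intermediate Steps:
h = 5
Q(B, J) = 3 (Q(B, J) = -2 + (-7 - 1*(-12)) = -2 + (-7 + 12) = -2 + 5 = 3)
c(F, n) = 3
q(K) = √2*√K (q(K) = √(K + K) = √(2*K) = √2*√K)
(-302410 + c(435, 515))/(q(467) - 404804) = (-302410 + 3)/(√2*√467 - 404804) = -302407/(√934 - 404804) = -302407/(-404804 + √934)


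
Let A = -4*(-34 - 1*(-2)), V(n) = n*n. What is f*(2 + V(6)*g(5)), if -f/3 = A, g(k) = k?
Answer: -69888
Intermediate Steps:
V(n) = n**2
A = 128 (A = -4*(-34 + 2) = -4*(-32) = 128)
f = -384 (f = -3*128 = -384)
f*(2 + V(6)*g(5)) = -384*(2 + 6**2*5) = -384*(2 + 36*5) = -384*(2 + 180) = -384*182 = -69888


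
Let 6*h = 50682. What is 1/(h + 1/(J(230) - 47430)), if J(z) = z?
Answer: 47200/398698399 ≈ 0.00011839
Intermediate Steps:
h = 8447 (h = (⅙)*50682 = 8447)
1/(h + 1/(J(230) - 47430)) = 1/(8447 + 1/(230 - 47430)) = 1/(8447 + 1/(-47200)) = 1/(8447 - 1/47200) = 1/(398698399/47200) = 47200/398698399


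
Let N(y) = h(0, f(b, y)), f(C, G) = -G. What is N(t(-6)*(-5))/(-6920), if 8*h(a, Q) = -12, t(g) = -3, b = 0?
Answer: 3/13840 ≈ 0.00021676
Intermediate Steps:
h(a, Q) = -3/2 (h(a, Q) = (⅛)*(-12) = -3/2)
N(y) = -3/2
N(t(-6)*(-5))/(-6920) = -3/2/(-6920) = -3/2*(-1/6920) = 3/13840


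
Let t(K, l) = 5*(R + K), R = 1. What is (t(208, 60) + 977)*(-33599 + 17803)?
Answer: -31939512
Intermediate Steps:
t(K, l) = 5 + 5*K (t(K, l) = 5*(1 + K) = 5 + 5*K)
(t(208, 60) + 977)*(-33599 + 17803) = ((5 + 5*208) + 977)*(-33599 + 17803) = ((5 + 1040) + 977)*(-15796) = (1045 + 977)*(-15796) = 2022*(-15796) = -31939512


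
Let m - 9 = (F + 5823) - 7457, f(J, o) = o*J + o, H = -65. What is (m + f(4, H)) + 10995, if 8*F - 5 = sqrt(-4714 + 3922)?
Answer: 72365/8 + 3*I*sqrt(22)/4 ≈ 9045.6 + 3.5178*I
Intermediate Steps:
F = 5/8 + 3*I*sqrt(22)/4 (F = 5/8 + sqrt(-4714 + 3922)/8 = 5/8 + sqrt(-792)/8 = 5/8 + (6*I*sqrt(22))/8 = 5/8 + 3*I*sqrt(22)/4 ≈ 0.625 + 3.5178*I)
f(J, o) = o + J*o (f(J, o) = J*o + o = o + J*o)
m = -12995/8 + 3*I*sqrt(22)/4 (m = 9 + (((5/8 + 3*I*sqrt(22)/4) + 5823) - 7457) = 9 + ((46589/8 + 3*I*sqrt(22)/4) - 7457) = 9 + (-13067/8 + 3*I*sqrt(22)/4) = -12995/8 + 3*I*sqrt(22)/4 ≈ -1624.4 + 3.5178*I)
(m + f(4, H)) + 10995 = ((-12995/8 + 3*I*sqrt(22)/4) - 65*(1 + 4)) + 10995 = ((-12995/8 + 3*I*sqrt(22)/4) - 65*5) + 10995 = ((-12995/8 + 3*I*sqrt(22)/4) - 325) + 10995 = (-15595/8 + 3*I*sqrt(22)/4) + 10995 = 72365/8 + 3*I*sqrt(22)/4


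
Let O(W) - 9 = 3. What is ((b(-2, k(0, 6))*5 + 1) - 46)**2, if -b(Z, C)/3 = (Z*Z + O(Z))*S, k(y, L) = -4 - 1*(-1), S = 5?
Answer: 1550025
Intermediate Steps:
O(W) = 12 (O(W) = 9 + 3 = 12)
k(y, L) = -3 (k(y, L) = -4 + 1 = -3)
b(Z, C) = -180 - 15*Z**2 (b(Z, C) = -3*(Z*Z + 12)*5 = -3*(Z**2 + 12)*5 = -3*(12 + Z**2)*5 = -3*(60 + 5*Z**2) = -180 - 15*Z**2)
((b(-2, k(0, 6))*5 + 1) - 46)**2 = (((-180 - 15*(-2)**2)*5 + 1) - 46)**2 = (((-180 - 15*4)*5 + 1) - 46)**2 = (((-180 - 60)*5 + 1) - 46)**2 = ((-240*5 + 1) - 46)**2 = ((-1200 + 1) - 46)**2 = (-1199 - 46)**2 = (-1245)**2 = 1550025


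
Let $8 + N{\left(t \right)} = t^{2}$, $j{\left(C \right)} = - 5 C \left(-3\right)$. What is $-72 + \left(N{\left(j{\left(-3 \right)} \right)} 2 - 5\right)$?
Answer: $3957$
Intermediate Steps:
$j{\left(C \right)} = 15 C$
$N{\left(t \right)} = -8 + t^{2}$
$-72 + \left(N{\left(j{\left(-3 \right)} \right)} 2 - 5\right) = -72 - \left(5 - \left(-8 + \left(15 \left(-3\right)\right)^{2}\right) 2\right) = -72 - \left(5 - \left(-8 + \left(-45\right)^{2}\right) 2\right) = -72 - \left(5 - \left(-8 + 2025\right) 2\right) = -72 + \left(2017 \cdot 2 - 5\right) = -72 + \left(4034 - 5\right) = -72 + 4029 = 3957$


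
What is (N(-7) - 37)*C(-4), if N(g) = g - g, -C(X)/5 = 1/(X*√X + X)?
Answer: -37/4 + 37*I/2 ≈ -9.25 + 18.5*I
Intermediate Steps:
C(X) = -5/(X + X^(3/2)) (C(X) = -5/(X*√X + X) = -5/(X^(3/2) + X) = -5/(X + X^(3/2)))
N(g) = 0
(N(-7) - 37)*C(-4) = (0 - 37)*(-5/(-4 + (-4)^(3/2))) = -(-185)/(-4 - 8*I) = -(-185)*(-4 + 8*I)/80 = -(-37)*(-4 + 8*I)/16 = 37*(-4 + 8*I)/16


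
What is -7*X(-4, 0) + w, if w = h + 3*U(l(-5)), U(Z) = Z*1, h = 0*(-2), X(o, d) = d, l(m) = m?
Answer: -15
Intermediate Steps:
h = 0
U(Z) = Z
w = -15 (w = 0 + 3*(-5) = 0 - 15 = -15)
-7*X(-4, 0) + w = -7*0 - 15 = 0 - 15 = -15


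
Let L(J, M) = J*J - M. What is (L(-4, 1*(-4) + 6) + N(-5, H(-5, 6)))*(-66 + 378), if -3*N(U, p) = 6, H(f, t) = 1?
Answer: 3744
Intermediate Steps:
N(U, p) = -2 (N(U, p) = -⅓*6 = -2)
L(J, M) = J² - M
(L(-4, 1*(-4) + 6) + N(-5, H(-5, 6)))*(-66 + 378) = (((-4)² - (1*(-4) + 6)) - 2)*(-66 + 378) = ((16 - (-4 + 6)) - 2)*312 = ((16 - 1*2) - 2)*312 = ((16 - 2) - 2)*312 = (14 - 2)*312 = 12*312 = 3744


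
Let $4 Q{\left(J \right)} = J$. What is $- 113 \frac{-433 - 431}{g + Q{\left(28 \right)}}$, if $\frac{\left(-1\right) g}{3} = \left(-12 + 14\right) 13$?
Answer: $- \frac{97632}{71} \approx -1375.1$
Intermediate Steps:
$Q{\left(J \right)} = \frac{J}{4}$
$g = -78$ ($g = - 3 \left(-12 + 14\right) 13 = - 3 \cdot 2 \cdot 13 = \left(-3\right) 26 = -78$)
$- 113 \frac{-433 - 431}{g + Q{\left(28 \right)}} = - 113 \frac{-433 - 431}{-78 + \frac{1}{4} \cdot 28} = - 113 \left(- \frac{864}{-78 + 7}\right) = - 113 \left(- \frac{864}{-71}\right) = - 113 \left(\left(-864\right) \left(- \frac{1}{71}\right)\right) = \left(-113\right) \frac{864}{71} = - \frac{97632}{71}$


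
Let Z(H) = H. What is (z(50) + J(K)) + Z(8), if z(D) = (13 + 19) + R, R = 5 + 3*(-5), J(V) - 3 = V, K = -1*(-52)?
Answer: 85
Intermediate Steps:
K = 52
J(V) = 3 + V
R = -10 (R = 5 - 15 = -10)
z(D) = 22 (z(D) = (13 + 19) - 10 = 32 - 10 = 22)
(z(50) + J(K)) + Z(8) = (22 + (3 + 52)) + 8 = (22 + 55) + 8 = 77 + 8 = 85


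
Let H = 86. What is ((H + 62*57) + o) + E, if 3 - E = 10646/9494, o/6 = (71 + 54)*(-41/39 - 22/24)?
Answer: 264853383/123422 ≈ 2145.9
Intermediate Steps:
o = -38375/26 (o = 6*((71 + 54)*(-41/39 - 22/24)) = 6*(125*(-41*1/39 - 22*1/24)) = 6*(125*(-41/39 - 11/12)) = 6*(125*(-307/156)) = 6*(-38375/156) = -38375/26 ≈ -1476.0)
E = 8918/4747 (E = 3 - 10646/9494 = 3 - 1*5323/4747 = 3 - 5323/4747 = 8918/4747 ≈ 1.8787)
((H + 62*57) + o) + E = ((86 + 62*57) - 38375/26) + 8918/4747 = ((86 + 3534) - 38375/26) + 8918/4747 = (3620 - 38375/26) + 8918/4747 = 55745/26 + 8918/4747 = 264853383/123422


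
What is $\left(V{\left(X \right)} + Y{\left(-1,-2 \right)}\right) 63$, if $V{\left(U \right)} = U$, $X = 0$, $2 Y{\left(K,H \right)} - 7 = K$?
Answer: $189$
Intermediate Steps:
$Y{\left(K,H \right)} = \frac{7}{2} + \frac{K}{2}$
$\left(V{\left(X \right)} + Y{\left(-1,-2 \right)}\right) 63 = \left(0 + \left(\frac{7}{2} + \frac{1}{2} \left(-1\right)\right)\right) 63 = \left(0 + \left(\frac{7}{2} - \frac{1}{2}\right)\right) 63 = \left(0 + 3\right) 63 = 3 \cdot 63 = 189$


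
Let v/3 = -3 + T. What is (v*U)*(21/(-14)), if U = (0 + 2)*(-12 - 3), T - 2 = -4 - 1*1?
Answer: -810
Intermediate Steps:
T = -3 (T = 2 + (-4 - 1*1) = 2 + (-4 - 1) = 2 - 5 = -3)
v = -18 (v = 3*(-3 - 3) = 3*(-6) = -18)
U = -30 (U = 2*(-15) = -30)
(v*U)*(21/(-14)) = (-18*(-30))*(21/(-14)) = 540*(21*(-1/14)) = 540*(-3/2) = -810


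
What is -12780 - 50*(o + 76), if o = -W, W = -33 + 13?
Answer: -17580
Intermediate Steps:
W = -20
o = 20 (o = -1*(-20) = 20)
-12780 - 50*(o + 76) = -12780 - 50*(20 + 76) = -12780 - 50*96 = -12780 - 1*4800 = -12780 - 4800 = -17580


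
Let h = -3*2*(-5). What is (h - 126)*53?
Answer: -5088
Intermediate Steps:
h = 30 (h = -6*(-5) = 30)
(h - 126)*53 = (30 - 126)*53 = -96*53 = -5088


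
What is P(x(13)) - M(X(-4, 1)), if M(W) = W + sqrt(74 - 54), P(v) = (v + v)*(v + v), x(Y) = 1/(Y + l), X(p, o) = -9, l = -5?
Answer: 145/16 - 2*sqrt(5) ≈ 4.5904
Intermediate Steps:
x(Y) = 1/(-5 + Y) (x(Y) = 1/(Y - 5) = 1/(-5 + Y))
P(v) = 4*v**2 (P(v) = (2*v)*(2*v) = 4*v**2)
M(W) = W + 2*sqrt(5) (M(W) = W + sqrt(20) = W + 2*sqrt(5))
P(x(13)) - M(X(-4, 1)) = 4*(1/(-5 + 13))**2 - (-9 + 2*sqrt(5)) = 4*(1/8)**2 + (9 - 2*sqrt(5)) = 4*(1/64) + (9 - 2*sqrt(5)) = 1/16 + (9 - 2*sqrt(5)) = 145/16 - 2*sqrt(5)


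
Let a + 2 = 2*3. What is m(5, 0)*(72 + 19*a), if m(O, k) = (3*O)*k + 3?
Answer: 444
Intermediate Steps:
m(O, k) = 3 + 3*O*k (m(O, k) = 3*O*k + 3 = 3 + 3*O*k)
a = 4 (a = -2 + 2*3 = -2 + 6 = 4)
m(5, 0)*(72 + 19*a) = (3 + 3*5*0)*(72 + 19*4) = (3 + 0)*(72 + 76) = 3*148 = 444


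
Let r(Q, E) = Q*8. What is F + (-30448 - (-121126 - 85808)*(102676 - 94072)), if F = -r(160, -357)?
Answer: 1780428408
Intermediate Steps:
r(Q, E) = 8*Q
F = -1280 (F = -8*160 = -1*1280 = -1280)
F + (-30448 - (-121126 - 85808)*(102676 - 94072)) = -1280 + (-30448 - (-121126 - 85808)*(102676 - 94072)) = -1280 + (-30448 - (-206934)*8604) = -1280 + (-30448 - 1*(-1780460136)) = -1280 + (-30448 + 1780460136) = -1280 + 1780429688 = 1780428408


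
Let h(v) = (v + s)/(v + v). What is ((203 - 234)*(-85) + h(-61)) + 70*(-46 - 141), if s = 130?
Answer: -1275579/122 ≈ -10456.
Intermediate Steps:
h(v) = (130 + v)/(2*v) (h(v) = (v + 130)/(v + v) = (130 + v)/((2*v)) = (130 + v)*(1/(2*v)) = (130 + v)/(2*v))
((203 - 234)*(-85) + h(-61)) + 70*(-46 - 141) = ((203 - 234)*(-85) + (½)*(130 - 61)/(-61)) + 70*(-46 - 141) = (-31*(-85) + (½)*(-1/61)*69) + 70*(-187) = (2635 - 69/122) - 13090 = 321401/122 - 13090 = -1275579/122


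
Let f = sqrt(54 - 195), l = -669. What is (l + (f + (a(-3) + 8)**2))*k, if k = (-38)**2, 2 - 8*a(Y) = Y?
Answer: -13737855/16 + 1444*I*sqrt(141) ≈ -8.5862e+5 + 17147.0*I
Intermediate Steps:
a(Y) = 1/4 - Y/8
k = 1444
f = I*sqrt(141) (f = sqrt(-141) = I*sqrt(141) ≈ 11.874*I)
(l + (f + (a(-3) + 8)**2))*k = (-669 + (I*sqrt(141) + ((1/4 - 1/8*(-3)) + 8)**2))*1444 = (-669 + (I*sqrt(141) + ((1/4 + 3/8) + 8)**2))*1444 = (-669 + (I*sqrt(141) + (5/8 + 8)**2))*1444 = (-669 + (I*sqrt(141) + (69/8)**2))*1444 = (-669 + (I*sqrt(141) + 4761/64))*1444 = (-669 + (4761/64 + I*sqrt(141)))*1444 = (-38055/64 + I*sqrt(141))*1444 = -13737855/16 + 1444*I*sqrt(141)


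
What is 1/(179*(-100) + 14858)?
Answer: -1/3042 ≈ -0.00032873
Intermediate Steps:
1/(179*(-100) + 14858) = 1/(-17900 + 14858) = 1/(-3042) = -1/3042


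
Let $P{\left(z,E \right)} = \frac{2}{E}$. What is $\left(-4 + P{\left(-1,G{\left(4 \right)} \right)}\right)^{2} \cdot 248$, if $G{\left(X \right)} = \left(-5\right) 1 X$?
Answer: $\frac{104222}{25} \approx 4168.9$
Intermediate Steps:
$G{\left(X \right)} = - 5 X$
$\left(-4 + P{\left(-1,G{\left(4 \right)} \right)}\right)^{2} \cdot 248 = \left(-4 + \frac{2}{\left(-5\right) 4}\right)^{2} \cdot 248 = \left(-4 + \frac{2}{-20}\right)^{2} \cdot 248 = \left(-4 + 2 \left(- \frac{1}{20}\right)\right)^{2} \cdot 248 = \left(-4 - \frac{1}{10}\right)^{2} \cdot 248 = \left(- \frac{41}{10}\right)^{2} \cdot 248 = \frac{1681}{100} \cdot 248 = \frac{104222}{25}$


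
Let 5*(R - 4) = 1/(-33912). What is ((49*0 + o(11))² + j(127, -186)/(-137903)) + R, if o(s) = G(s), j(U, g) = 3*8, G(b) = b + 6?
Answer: 6851165767897/23382832680 ≈ 293.00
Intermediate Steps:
G(b) = 6 + b
j(U, g) = 24
o(s) = 6 + s
R = 678239/169560 (R = 4 + (⅕)/(-33912) = 4 + (⅕)*(-1/33912) = 4 - 1/169560 = 678239/169560 ≈ 4.0000)
((49*0 + o(11))² + j(127, -186)/(-137903)) + R = ((49*0 + (6 + 11))² + 24/(-137903)) + 678239/169560 = ((0 + 17)² + 24*(-1/137903)) + 678239/169560 = (17² - 24/137903) + 678239/169560 = (289 - 24/137903) + 678239/169560 = 39853943/137903 + 678239/169560 = 6851165767897/23382832680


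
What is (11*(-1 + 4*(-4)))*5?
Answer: -935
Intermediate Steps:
(11*(-1 + 4*(-4)))*5 = (11*(-1 - 16))*5 = (11*(-17))*5 = -187*5 = -935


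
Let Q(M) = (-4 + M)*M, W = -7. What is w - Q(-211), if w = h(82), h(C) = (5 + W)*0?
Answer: -45365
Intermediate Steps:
h(C) = 0 (h(C) = (5 - 7)*0 = -2*0 = 0)
w = 0
Q(M) = M*(-4 + M)
w - Q(-211) = 0 - (-211)*(-4 - 211) = 0 - (-211)*(-215) = 0 - 1*45365 = 0 - 45365 = -45365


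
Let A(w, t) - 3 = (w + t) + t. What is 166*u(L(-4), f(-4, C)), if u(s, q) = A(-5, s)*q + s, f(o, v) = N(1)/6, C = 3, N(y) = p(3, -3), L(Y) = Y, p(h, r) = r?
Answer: 166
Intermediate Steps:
N(y) = -3
A(w, t) = 3 + w + 2*t (A(w, t) = 3 + ((w + t) + t) = 3 + ((t + w) + t) = 3 + (w + 2*t) = 3 + w + 2*t)
f(o, v) = -1/2 (f(o, v) = -3/6 = -3*1/6 = -1/2)
u(s, q) = s + q*(-2 + 2*s) (u(s, q) = (3 - 5 + 2*s)*q + s = (-2 + 2*s)*q + s = q*(-2 + 2*s) + s = s + q*(-2 + 2*s))
166*u(L(-4), f(-4, C)) = 166*(-4 + 2*(-1/2)*(-1 - 4)) = 166*(-4 + 2*(-1/2)*(-5)) = 166*(-4 + 5) = 166*1 = 166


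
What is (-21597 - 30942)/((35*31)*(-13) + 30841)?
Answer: -52539/16736 ≈ -3.1393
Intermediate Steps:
(-21597 - 30942)/((35*31)*(-13) + 30841) = -52539/(1085*(-13) + 30841) = -52539/(-14105 + 30841) = -52539/16736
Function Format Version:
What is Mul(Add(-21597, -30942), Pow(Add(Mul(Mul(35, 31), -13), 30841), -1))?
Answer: Rational(-52539, 16736) ≈ -3.1393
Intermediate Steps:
Mul(Add(-21597, -30942), Pow(Add(Mul(Mul(35, 31), -13), 30841), -1)) = Mul(-52539, Pow(Add(Mul(1085, -13), 30841), -1)) = Mul(-52539, Pow(Add(-14105, 30841), -1)) = Mul(-52539, Pow(16736, -1)) = Mul(-52539, Rational(1, 16736)) = Rational(-52539, 16736)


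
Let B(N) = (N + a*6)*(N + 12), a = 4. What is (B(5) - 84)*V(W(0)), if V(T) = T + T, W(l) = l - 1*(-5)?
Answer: 4090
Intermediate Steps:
W(l) = 5 + l (W(l) = l + 5 = 5 + l)
B(N) = (12 + N)*(24 + N) (B(N) = (N + 4*6)*(N + 12) = (N + 24)*(12 + N) = (24 + N)*(12 + N) = (12 + N)*(24 + N))
V(T) = 2*T
(B(5) - 84)*V(W(0)) = ((288 + 5**2 + 36*5) - 84)*(2*(5 + 0)) = ((288 + 25 + 180) - 84)*(2*5) = (493 - 84)*10 = 409*10 = 4090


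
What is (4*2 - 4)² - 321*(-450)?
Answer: 144466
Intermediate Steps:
(4*2 - 4)² - 321*(-450) = (8 - 4)² + 144450 = 4² + 144450 = 16 + 144450 = 144466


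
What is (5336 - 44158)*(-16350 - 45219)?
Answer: 2390231718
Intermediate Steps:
(5336 - 44158)*(-16350 - 45219) = -38822*(-61569) = 2390231718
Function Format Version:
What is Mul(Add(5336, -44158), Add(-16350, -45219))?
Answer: 2390231718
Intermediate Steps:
Mul(Add(5336, -44158), Add(-16350, -45219)) = Mul(-38822, -61569) = 2390231718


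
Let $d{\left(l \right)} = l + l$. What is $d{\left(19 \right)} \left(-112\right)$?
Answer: $-4256$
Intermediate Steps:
$d{\left(l \right)} = 2 l$
$d{\left(19 \right)} \left(-112\right) = 2 \cdot 19 \left(-112\right) = 38 \left(-112\right) = -4256$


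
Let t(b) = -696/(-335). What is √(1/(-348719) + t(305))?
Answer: √28353368899476985/116820865 ≈ 1.4414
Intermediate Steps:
t(b) = 696/335 (t(b) = -696*(-1/335) = 696/335)
√(1/(-348719) + t(305)) = √(1/(-348719) + 696/335) = √(-1/348719 + 696/335) = √(242708089/116820865) = √28353368899476985/116820865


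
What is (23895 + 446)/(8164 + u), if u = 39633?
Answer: 24341/47797 ≈ 0.50926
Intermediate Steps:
(23895 + 446)/(8164 + u) = (23895 + 446)/(8164 + 39633) = 24341/47797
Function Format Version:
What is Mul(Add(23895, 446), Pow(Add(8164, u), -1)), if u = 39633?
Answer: Rational(24341, 47797) ≈ 0.50926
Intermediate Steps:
Mul(Add(23895, 446), Pow(Add(8164, u), -1)) = Mul(Add(23895, 446), Pow(Add(8164, 39633), -1)) = Mul(24341, Pow(47797, -1)) = Mul(24341, Rational(1, 47797)) = Rational(24341, 47797)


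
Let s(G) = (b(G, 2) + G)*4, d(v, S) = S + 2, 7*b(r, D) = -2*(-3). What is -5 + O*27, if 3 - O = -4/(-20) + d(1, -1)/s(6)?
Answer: 22277/320 ≈ 69.616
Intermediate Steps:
b(r, D) = 6/7 (b(r, D) = (-2*(-3))/7 = (1/7)*6 = 6/7)
d(v, S) = 2 + S
s(G) = 24/7 + 4*G (s(G) = (6/7 + G)*4 = 24/7 + 4*G)
O = 2653/960 (O = 3 - (-4/(-20) + (2 - 1)/(24/7 + 4*6)) = 3 - (-4*(-1/20) + 1/(24/7 + 24)) = 3 - (1/5 + 1/(192/7)) = 3 - (1/5 + 1*(7/192)) = 3 - (1/5 + 7/192) = 3 - 1*227/960 = 3 - 227/960 = 2653/960 ≈ 2.7635)
-5 + O*27 = -5 + (2653/960)*27 = -5 + 23877/320 = 22277/320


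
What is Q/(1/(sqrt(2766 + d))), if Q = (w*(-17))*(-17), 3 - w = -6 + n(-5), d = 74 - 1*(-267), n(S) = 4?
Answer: 1445*sqrt(3107) ≈ 80545.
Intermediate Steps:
d = 341 (d = 74 + 267 = 341)
w = 5 (w = 3 - (-6 + 4) = 3 - 1*(-2) = 3 + 2 = 5)
Q = 1445 (Q = (5*(-17))*(-17) = -85*(-17) = 1445)
Q/(1/(sqrt(2766 + d))) = 1445/(1/(sqrt(2766 + 341))) = 1445/(1/(sqrt(3107))) = 1445/((sqrt(3107)/3107)) = 1445*sqrt(3107)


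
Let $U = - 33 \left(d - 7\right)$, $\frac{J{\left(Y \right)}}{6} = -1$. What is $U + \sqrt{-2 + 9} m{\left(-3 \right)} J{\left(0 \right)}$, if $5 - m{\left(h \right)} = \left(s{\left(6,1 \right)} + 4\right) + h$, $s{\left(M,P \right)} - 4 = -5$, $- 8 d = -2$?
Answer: $\frac{891}{4} - 30 \sqrt{7} \approx 143.38$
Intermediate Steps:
$d = \frac{1}{4}$ ($d = \left(- \frac{1}{8}\right) \left(-2\right) = \frac{1}{4} \approx 0.25$)
$J{\left(Y \right)} = -6$ ($J{\left(Y \right)} = 6 \left(-1\right) = -6$)
$s{\left(M,P \right)} = -1$ ($s{\left(M,P \right)} = 4 - 5 = -1$)
$m{\left(h \right)} = 2 - h$ ($m{\left(h \right)} = 5 - \left(\left(-1 + 4\right) + h\right) = 5 - \left(3 + h\right) = 2 - h$)
$U = \frac{891}{4}$ ($U = - 33 \left(\frac{1}{4} - 7\right) = \left(-33\right) \left(- \frac{27}{4}\right) = \frac{891}{4} \approx 222.75$)
$U + \sqrt{-2 + 9} m{\left(-3 \right)} J{\left(0 \right)} = \frac{891}{4} + \sqrt{-2 + 9} \left(2 - -3\right) \left(-6\right) = \frac{891}{4} + \sqrt{7} \left(2 + 3\right) \left(-6\right) = \frac{891}{4} + \sqrt{7} \cdot 5 \left(-6\right) = \frac{891}{4} + 5 \sqrt{7} \left(-6\right) = \frac{891}{4} - 30 \sqrt{7}$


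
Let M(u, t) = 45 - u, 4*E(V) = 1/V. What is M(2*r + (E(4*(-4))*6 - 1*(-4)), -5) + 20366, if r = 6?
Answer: 652643/32 ≈ 20395.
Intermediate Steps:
E(V) = 1/(4*V) (E(V) = (1/V)/4 = 1/(4*V))
M(2*r + (E(4*(-4))*6 - 1*(-4)), -5) + 20366 = (45 - (2*6 + ((1/(4*((4*(-4)))))*6 - 1*(-4)))) + 20366 = (45 - (12 + (((¼)/(-16))*6 + 4))) + 20366 = (45 - (12 + (((¼)*(-1/16))*6 + 4))) + 20366 = (45 - (12 + (-1/64*6 + 4))) + 20366 = (45 - (12 + (-3/32 + 4))) + 20366 = (45 - (12 + 125/32)) + 20366 = (45 - 1*509/32) + 20366 = (45 - 509/32) + 20366 = 931/32 + 20366 = 652643/32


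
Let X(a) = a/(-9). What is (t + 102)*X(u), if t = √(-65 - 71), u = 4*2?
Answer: -272/3 - 16*I*√34/9 ≈ -90.667 - 10.366*I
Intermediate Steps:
u = 8
t = 2*I*√34 (t = √(-136) = 2*I*√34 ≈ 11.662*I)
X(a) = -a/9 (X(a) = a*(-⅑) = -a/9)
(t + 102)*X(u) = (2*I*√34 + 102)*(-⅑*8) = (102 + 2*I*√34)*(-8/9) = -272/3 - 16*I*√34/9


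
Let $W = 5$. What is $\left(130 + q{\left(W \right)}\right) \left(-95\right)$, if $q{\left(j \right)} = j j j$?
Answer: $-24225$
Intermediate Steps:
$q{\left(j \right)} = j^{3}$ ($q{\left(j \right)} = j^{2} j = j^{3}$)
$\left(130 + q{\left(W \right)}\right) \left(-95\right) = \left(130 + 5^{3}\right) \left(-95\right) = \left(130 + 125\right) \left(-95\right) = 255 \left(-95\right) = -24225$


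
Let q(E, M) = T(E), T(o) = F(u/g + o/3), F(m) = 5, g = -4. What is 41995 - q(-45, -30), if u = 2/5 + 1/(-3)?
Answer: 41990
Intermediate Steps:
u = 1/15 (u = 2*(1/5) + 1*(-1/3) = 2/5 - 1/3 = 1/15 ≈ 0.066667)
T(o) = 5
q(E, M) = 5
41995 - q(-45, -30) = 41995 - 1*5 = 41995 - 5 = 41990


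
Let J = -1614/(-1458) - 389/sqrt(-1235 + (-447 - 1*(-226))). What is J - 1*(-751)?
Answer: 182762/243 + 389*I*sqrt(91)/364 ≈ 752.11 + 10.195*I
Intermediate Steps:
J = 269/243 + 389*I*sqrt(91)/364 (J = -1614*(-1/1458) - 389/sqrt(-1235 + (-447 + 226)) = 269/243 - 389/sqrt(-1235 - 221) = 269/243 - 389*(-I*sqrt(91)/364) = 269/243 - (-389)*I*sqrt(91)/364 = 269/243 + 389*I*sqrt(91)/364 ≈ 1.107 + 10.195*I)
J - 1*(-751) = (269/243 + 389*I*sqrt(91)/364) - 1*(-751) = (269/243 + 389*I*sqrt(91)/364) + 751 = 182762/243 + 389*I*sqrt(91)/364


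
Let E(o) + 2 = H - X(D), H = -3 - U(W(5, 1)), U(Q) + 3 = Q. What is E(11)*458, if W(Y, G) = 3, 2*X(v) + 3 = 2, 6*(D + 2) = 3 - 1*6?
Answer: -2061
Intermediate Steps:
D = -5/2 (D = -2 + (3 - 1*6)/6 = -2 + (3 - 6)/6 = -2 + (⅙)*(-3) = -2 - ½ = -5/2 ≈ -2.5000)
X(v) = -½ (X(v) = -3/2 + (½)*2 = -3/2 + 1 = -½)
U(Q) = -3 + Q
H = -3 (H = -3 - (-3 + 3) = -3 - 1*0 = -3 + 0 = -3)
E(o) = -9/2 (E(o) = -2 + (-3 - 1*(-½)) = -2 + (-3 + ½) = -2 - 5/2 = -9/2)
E(11)*458 = -9/2*458 = -2061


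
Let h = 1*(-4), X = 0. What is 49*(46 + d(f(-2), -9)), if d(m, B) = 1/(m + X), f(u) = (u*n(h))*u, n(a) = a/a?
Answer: 9065/4 ≈ 2266.3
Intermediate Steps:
h = -4
n(a) = 1
f(u) = u² (f(u) = (u*1)*u = u*u = u²)
d(m, B) = 1/m (d(m, B) = 1/(m + 0) = 1/m)
49*(46 + d(f(-2), -9)) = 49*(46 + 1/((-2)²)) = 49*(46 + 1/4) = 49*(46 + ¼) = 49*(185/4) = 9065/4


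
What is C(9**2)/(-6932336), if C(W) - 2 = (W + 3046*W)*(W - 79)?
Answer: -30851/433271 ≈ -0.071205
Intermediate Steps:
C(W) = 2 + 3047*W*(-79 + W) (C(W) = 2 + (W + 3046*W)*(W - 79) = 2 + (3047*W)*(-79 + W) = 2 + 3047*W*(-79 + W))
C(9**2)/(-6932336) = (2 - 240713*9**2 + 3047*(9**2)**2)/(-6932336) = (2 - 240713*81 + 3047*81**2)*(-1/6932336) = (2 - 19497753 + 3047*6561)*(-1/6932336) = (2 - 19497753 + 19991367)*(-1/6932336) = 493616*(-1/6932336) = -30851/433271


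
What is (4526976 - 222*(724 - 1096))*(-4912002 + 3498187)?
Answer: -6517065071400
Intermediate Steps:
(4526976 - 222*(724 - 1096))*(-4912002 + 3498187) = (4526976 - 222*(-372))*(-1413815) = (4526976 + 82584)*(-1413815) = 4609560*(-1413815) = -6517065071400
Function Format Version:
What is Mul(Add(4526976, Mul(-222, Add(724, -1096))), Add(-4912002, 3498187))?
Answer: -6517065071400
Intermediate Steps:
Mul(Add(4526976, Mul(-222, Add(724, -1096))), Add(-4912002, 3498187)) = Mul(Add(4526976, Mul(-222, -372)), -1413815) = Mul(Add(4526976, 82584), -1413815) = Mul(4609560, -1413815) = -6517065071400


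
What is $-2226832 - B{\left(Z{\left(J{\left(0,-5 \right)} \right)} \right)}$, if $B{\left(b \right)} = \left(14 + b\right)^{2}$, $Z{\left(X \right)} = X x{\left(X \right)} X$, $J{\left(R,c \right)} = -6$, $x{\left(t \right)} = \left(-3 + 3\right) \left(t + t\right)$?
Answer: $-2227028$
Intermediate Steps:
$x{\left(t \right)} = 0$ ($x{\left(t \right)} = 0 \cdot 2 t = 0$)
$Z{\left(X \right)} = 0$ ($Z{\left(X \right)} = X 0 X = 0 X = 0$)
$-2226832 - B{\left(Z{\left(J{\left(0,-5 \right)} \right)} \right)} = -2226832 - \left(14 + 0\right)^{2} = -2226832 - 14^{2} = -2226832 - 196 = -2227028$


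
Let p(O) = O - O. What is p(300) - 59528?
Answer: -59528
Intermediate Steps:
p(O) = 0
p(300) - 59528 = 0 - 59528 = -59528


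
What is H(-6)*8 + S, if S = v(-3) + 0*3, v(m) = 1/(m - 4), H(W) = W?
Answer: -337/7 ≈ -48.143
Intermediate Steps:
v(m) = 1/(-4 + m)
S = -⅐ (S = 1/(-4 - 3) + 0*3 = 1/(-7) + 0 = -⅐ + 0 = -⅐ ≈ -0.14286)
H(-6)*8 + S = -6*8 - ⅐ = -48 - ⅐ = -337/7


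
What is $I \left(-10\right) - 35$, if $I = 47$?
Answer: $-505$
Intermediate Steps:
$I \left(-10\right) - 35 = 47 \left(-10\right) - 35 = -470 - 35 = -505$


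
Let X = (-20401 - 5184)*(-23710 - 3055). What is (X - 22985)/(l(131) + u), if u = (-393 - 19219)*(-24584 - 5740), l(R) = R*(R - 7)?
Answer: 171189885/148682633 ≈ 1.1514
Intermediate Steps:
l(R) = R*(-7 + R)
X = 684782525 (X = -25585*(-26765) = 684782525)
u = 594714288 (u = -19612*(-30324) = 594714288)
(X - 22985)/(l(131) + u) = (684782525 - 22985)/(131*(-7 + 131) + 594714288) = 684759540/(131*124 + 594714288) = 684759540/(16244 + 594714288) = 684759540/594730532 = 684759540*(1/594730532) = 171189885/148682633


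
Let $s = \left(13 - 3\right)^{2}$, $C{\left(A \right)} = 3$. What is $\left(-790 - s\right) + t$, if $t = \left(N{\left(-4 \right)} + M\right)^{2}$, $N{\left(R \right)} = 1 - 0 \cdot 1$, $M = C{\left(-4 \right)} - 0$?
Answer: $-874$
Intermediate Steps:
$s = 100$ ($s = 10^{2} = 100$)
$M = 3$ ($M = 3 - 0 = 3 + 0 = 3$)
$N{\left(R \right)} = 1$ ($N{\left(R \right)} = 1 - 0 = 1 + 0 = 1$)
$t = 16$ ($t = \left(1 + 3\right)^{2} = 4^{2} = 16$)
$\left(-790 - s\right) + t = \left(-790 - 100\right) + 16 = -890 + 16 = -874$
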